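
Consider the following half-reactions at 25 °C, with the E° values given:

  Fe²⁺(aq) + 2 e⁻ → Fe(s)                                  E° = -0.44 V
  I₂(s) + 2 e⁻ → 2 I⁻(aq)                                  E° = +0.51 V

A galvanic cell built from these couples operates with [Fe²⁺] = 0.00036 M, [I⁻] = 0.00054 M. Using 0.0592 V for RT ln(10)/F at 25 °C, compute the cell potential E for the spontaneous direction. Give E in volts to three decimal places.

+1.245 V

I₂/I⁻ is the cathode (higher E°), Fe²⁺/Fe the anode: E°cell = +0.51 − (-0.44) = +0.95 V, n = 2.
Overall: I₂(s) + Fe(s) → 2 I⁻(aq) + Fe²⁺(aq)
Q = [I⁻]^2·[Fe²⁺]; log Q = -9.979.
E = E° − (0.0592/n) log Q = +0.95 − (0.0592/2)(-9.979) = +1.245 V.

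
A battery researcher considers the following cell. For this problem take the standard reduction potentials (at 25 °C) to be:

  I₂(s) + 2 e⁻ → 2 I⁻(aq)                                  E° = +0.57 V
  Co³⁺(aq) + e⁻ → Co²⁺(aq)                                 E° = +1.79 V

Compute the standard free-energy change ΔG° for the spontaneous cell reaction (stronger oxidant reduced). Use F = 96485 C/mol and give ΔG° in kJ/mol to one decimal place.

Co³⁺/Co²⁺ (E° = +1.79 V) is the cathode; I₂/I⁻ (E° = +0.57 V) is the anode, so E°cell = +1.22 V.
Balancing electrons gives n = 2 (lcm of 1 and 2).
ΔG° = −nFE° = −(2)(96485)(+1.22) = -235,423 J = -235.4 kJ/mol.

-235.4 kJ/mol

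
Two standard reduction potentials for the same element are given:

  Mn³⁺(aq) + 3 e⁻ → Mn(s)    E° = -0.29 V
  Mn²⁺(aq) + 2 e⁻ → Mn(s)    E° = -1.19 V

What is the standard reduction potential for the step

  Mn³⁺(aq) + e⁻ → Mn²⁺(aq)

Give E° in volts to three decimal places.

Sequential free energies add, so n₃E°₃ = n₁E°₁ + n₂E°₂.
With n₃ = 3, and the known step contributing 2×(-1.19) V, the unknown satisfies 1·E° = 3×(-0.29) − 2×(-1.19) = +1.510.
E° = +1.510 / 1 = +1.510 V.

+1.510 V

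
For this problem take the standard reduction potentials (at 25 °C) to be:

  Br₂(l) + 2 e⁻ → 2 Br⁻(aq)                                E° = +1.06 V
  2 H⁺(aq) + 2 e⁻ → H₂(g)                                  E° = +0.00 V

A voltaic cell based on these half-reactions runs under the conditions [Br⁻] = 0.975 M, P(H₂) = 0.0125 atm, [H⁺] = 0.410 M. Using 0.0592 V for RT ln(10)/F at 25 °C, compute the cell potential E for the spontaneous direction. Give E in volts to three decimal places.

+1.027 V

Br₂/Br⁻ is the cathode (higher E°), H⁺/H₂ the anode: E°cell = +1.06 − (+0.00) = +1.06 V, n = 2.
Overall: Br₂(l) + H₂(g) → 2 Br⁻(aq) + 2 H⁺(aq)
Q = [Br⁻]^2·[H⁺]^2 / (P(H₂)); log Q = 1.107.
E = E° − (0.0592/n) log Q = +1.06 − (0.0592/2)(1.107) = +1.027 V.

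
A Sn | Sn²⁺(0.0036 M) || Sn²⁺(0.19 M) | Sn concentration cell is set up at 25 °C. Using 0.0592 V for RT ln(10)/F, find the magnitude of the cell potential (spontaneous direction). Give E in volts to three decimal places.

+0.051 V

For a concentration cell E°cell = 0. The 0.19 M side is the cathode (reduction is favoured where [Sn²⁺] is higher).
With n = 2, E = −(0.0592/2) log([Sn²⁺]ₐₙ/[Sn²⁺]꜀ₐₜ) = −(0.0592/2) log(0.0036/0.19) = −(0.0592/2)(-1.722) = +0.051 V.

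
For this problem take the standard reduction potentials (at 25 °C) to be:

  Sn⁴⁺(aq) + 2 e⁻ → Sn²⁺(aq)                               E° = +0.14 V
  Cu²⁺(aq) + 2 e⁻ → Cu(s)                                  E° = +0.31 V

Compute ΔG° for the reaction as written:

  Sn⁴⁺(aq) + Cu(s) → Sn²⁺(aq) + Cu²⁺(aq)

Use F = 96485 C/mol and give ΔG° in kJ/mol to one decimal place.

+32.8 kJ/mol

As written, Sn⁴⁺/Sn²⁺ is reduced (cathode) and Cu²⁺/Cu is oxidised (anode), so E°cell = (+0.14) − (+0.31) = -0.17 V.
Balancing electrons gives n = 2.
ΔG° = −nFE° = −(2)(96485)(-0.17) = 32,805 J = +32.8 kJ/mol.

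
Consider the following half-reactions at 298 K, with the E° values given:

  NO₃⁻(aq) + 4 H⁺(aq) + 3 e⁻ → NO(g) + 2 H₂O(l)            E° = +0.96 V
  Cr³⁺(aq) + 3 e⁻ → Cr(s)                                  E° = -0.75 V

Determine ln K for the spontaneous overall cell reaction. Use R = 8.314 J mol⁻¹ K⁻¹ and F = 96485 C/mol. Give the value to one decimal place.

199.8

Cathode: NO₃⁻/NO; anode: Cr³⁺/Cr. E°cell = (+0.96) − (-0.75) = +1.71 V, with n = 3.
ΔG° = −nFE° = −RT ln K, so ln K = nFE°/(RT) = (3)(96485)(+1.71) / ((8.314)(298)) = 199.779.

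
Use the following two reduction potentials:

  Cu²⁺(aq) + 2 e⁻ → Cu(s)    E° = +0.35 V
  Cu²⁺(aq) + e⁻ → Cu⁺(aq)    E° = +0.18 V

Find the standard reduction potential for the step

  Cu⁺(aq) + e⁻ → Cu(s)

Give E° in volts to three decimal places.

+0.520 V

Sequential free energies add, so n₃E°₃ = n₁E°₁ + n₂E°₂.
With n₃ = 2, and the known step contributing 1×(+0.18) V, the unknown satisfies 1·E° = 2×(+0.35) − 1×(+0.18) = +0.520.
E° = +0.520 / 1 = +0.520 V.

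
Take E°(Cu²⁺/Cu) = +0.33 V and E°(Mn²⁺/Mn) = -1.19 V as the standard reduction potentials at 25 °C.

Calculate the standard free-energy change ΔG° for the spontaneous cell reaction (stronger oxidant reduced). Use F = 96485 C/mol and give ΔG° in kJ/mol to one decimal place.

-293.3 kJ/mol

Cu²⁺/Cu (E° = +0.33 V) is the cathode; Mn²⁺/Mn (E° = -1.19 V) is the anode, so E°cell = +1.52 V.
Balancing electrons gives n = 2 (lcm of 2 and 2).
ΔG° = −nFE° = −(2)(96485)(+1.52) = -293,314 J = -293.3 kJ/mol.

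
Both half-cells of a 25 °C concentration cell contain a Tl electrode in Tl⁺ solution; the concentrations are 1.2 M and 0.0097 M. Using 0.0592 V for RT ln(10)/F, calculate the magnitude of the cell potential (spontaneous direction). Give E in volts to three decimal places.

For a concentration cell E°cell = 0. The 1.2 M side is the cathode (reduction is favoured where [Tl⁺] is higher).
With n = 1, E = −(0.0592/1) log([Tl⁺]ₐₙ/[Tl⁺]꜀ₐₜ) = −(0.0592/1) log(0.0097/1.2) = −(0.0592/1)(-2.092) = +0.124 V.

+0.124 V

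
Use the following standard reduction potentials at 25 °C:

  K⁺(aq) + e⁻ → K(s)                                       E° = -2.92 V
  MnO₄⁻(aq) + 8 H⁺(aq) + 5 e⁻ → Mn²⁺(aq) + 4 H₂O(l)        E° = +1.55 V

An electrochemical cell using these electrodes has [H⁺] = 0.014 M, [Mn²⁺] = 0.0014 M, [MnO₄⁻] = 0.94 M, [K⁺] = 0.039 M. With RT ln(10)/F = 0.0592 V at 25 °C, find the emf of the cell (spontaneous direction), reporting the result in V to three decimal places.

+4.411 V

MnO₄⁻/Mn²⁺ is the cathode (higher E°), K⁺/K the anode: E°cell = +1.55 − (-2.92) = +4.47 V, n = 5.
Overall: MnO₄⁻(aq) + 8 H⁺(aq) + 5 K(s) → Mn²⁺(aq) + 4 H₂O(l) + 5 K⁺(aq)
Q = [Mn²⁺]·[K⁺]^5 / ([MnO₄⁻]·[H⁺]^8); log Q = 4.959.
E = E° − (0.0592/n) log Q = +4.47 − (0.0592/5)(4.959) = +4.411 V.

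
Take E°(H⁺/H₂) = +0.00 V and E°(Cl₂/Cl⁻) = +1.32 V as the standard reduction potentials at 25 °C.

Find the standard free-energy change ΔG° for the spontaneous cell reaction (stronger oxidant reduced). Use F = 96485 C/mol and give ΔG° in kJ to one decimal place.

-254.7 kJ

Cl₂/Cl⁻ (E° = +1.32 V) is the cathode; H⁺/H₂ (E° = +0.00 V) is the anode, so E°cell = +1.32 V.
Balancing electrons gives n = 2 (lcm of 2 and 2).
ΔG° = −nFE° = −(2)(96485)(+1.32) = -254,720 J = -254.7 kJ.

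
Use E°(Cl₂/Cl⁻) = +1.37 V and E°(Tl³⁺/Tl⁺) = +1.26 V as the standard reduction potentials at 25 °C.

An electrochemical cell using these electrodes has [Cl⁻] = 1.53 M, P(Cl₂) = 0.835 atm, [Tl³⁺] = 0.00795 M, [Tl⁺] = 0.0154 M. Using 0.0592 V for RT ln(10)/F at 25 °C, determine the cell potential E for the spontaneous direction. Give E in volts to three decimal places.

Cl₂/Cl⁻ is the cathode (higher E°), Tl³⁺/Tl⁺ the anode: E°cell = +1.37 − (+1.26) = +0.11 V, n = 2.
Overall: Cl₂(g) + Tl⁺(aq) → 2 Cl⁻(aq) + Tl³⁺(aq)
Q = [Cl⁻]^2·[Tl³⁺] / (P(Cl₂)·[Tl⁺]); log Q = 0.161.
E = E° − (0.0592/n) log Q = +0.11 − (0.0592/2)(0.161) = +0.105 V.

+0.105 V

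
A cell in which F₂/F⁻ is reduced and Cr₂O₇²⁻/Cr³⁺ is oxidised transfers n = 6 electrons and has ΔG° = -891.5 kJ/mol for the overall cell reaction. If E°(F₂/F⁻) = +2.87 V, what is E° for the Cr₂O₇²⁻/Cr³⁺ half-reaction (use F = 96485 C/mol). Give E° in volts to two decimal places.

+1.33 V

E°cell = −ΔG°/(nF) = −(-891.5×10³)/((6)(96485)) = +1.540 V.
Since F₂/F⁻ is the cathode and Cr₂O₇²⁻/Cr³⁺ the anode, E°cell = E°(F₂/F⁻) − E°(Cr₂O₇²⁻/Cr³⁺).
So E°(Cr₂O₇²⁻/Cr³⁺) = E°(F₂/F⁻) − E°cell = (+2.87) − (+1.540) = +1.33 V.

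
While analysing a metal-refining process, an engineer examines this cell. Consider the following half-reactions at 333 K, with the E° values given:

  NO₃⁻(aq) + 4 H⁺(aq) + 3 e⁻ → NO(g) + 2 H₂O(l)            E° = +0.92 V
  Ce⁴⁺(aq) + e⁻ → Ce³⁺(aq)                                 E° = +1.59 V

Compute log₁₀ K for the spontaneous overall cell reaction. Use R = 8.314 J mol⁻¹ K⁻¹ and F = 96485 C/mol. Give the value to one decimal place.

Cathode: Ce⁴⁺/Ce³⁺; anode: NO₃⁻/NO. E°cell = (+1.59) − (+0.92) = +0.67 V, with n = 3.
ΔG° = −nFE° = −RT ln K, so ln K = nFE°/(RT) = (3)(96485)(+0.67) / ((8.314)(333)) = 70.049.
log₁₀ K = 70.049 / ln 10 = 30.4.

30.4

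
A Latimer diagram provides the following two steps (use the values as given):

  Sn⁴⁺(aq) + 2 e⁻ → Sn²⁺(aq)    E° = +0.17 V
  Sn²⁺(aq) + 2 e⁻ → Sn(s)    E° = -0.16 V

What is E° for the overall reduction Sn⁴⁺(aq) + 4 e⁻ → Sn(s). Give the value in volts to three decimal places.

+0.005 V

Adding the free-energy changes (−nFE°) of the two steps gives −n₃FE°₃ = −n₁FE°₁ − n₂FE°₂.
E°₃ = (2×+0.17 + 2×-0.16) / 4 = (+0.020) / 4 = +0.005 V.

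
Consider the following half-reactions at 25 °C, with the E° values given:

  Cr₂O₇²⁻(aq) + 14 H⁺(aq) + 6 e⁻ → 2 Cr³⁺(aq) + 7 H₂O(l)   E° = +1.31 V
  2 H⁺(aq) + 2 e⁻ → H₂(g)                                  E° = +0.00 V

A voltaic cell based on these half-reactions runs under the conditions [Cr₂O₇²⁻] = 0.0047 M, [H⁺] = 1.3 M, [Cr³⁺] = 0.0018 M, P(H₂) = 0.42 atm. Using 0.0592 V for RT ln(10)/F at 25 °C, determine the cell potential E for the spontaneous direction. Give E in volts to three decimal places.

+1.339 V

Cr₂O₇²⁻/Cr³⁺ is the cathode (higher E°), H⁺/H₂ the anode: E°cell = +1.31 − (+0.00) = +1.31 V, n = 6.
Overall: Cr₂O₇²⁻(aq) + 8 H⁺(aq) + 3 H₂(g) → 2 Cr³⁺(aq) + 7 H₂O(l)
Q = [Cr³⁺]^2 / ([Cr₂O₇²⁻]·[H⁺]^8·P(H₂)^3); log Q = -2.943.
E = E° − (0.0592/n) log Q = +1.31 − (0.0592/6)(-2.943) = +1.339 V.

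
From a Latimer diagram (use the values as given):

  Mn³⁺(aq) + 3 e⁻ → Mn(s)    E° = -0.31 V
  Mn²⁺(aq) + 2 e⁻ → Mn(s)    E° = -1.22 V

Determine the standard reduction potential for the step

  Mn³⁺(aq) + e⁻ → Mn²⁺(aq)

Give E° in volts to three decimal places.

+1.510 V

Sequential free energies add, so n₃E°₃ = n₁E°₁ + n₂E°₂.
With n₃ = 3, and the known step contributing 2×(-1.22) V, the unknown satisfies 1·E° = 3×(-0.31) − 2×(-1.22) = +1.510.
E° = +1.510 / 1 = +1.510 V.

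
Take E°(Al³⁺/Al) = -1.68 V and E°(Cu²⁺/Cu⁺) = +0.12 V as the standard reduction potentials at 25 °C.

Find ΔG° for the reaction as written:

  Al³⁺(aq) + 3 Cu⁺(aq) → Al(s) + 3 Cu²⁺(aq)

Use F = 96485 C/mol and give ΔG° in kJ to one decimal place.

+521.0 kJ

As written, Al³⁺/Al is reduced (cathode) and Cu²⁺/Cu⁺ is oxidised (anode), so E°cell = (-1.68) − (+0.12) = -1.80 V.
Balancing electrons gives n = 3.
ΔG° = −nFE° = −(3)(96485)(-1.80) = 521,019 J = +521.0 kJ.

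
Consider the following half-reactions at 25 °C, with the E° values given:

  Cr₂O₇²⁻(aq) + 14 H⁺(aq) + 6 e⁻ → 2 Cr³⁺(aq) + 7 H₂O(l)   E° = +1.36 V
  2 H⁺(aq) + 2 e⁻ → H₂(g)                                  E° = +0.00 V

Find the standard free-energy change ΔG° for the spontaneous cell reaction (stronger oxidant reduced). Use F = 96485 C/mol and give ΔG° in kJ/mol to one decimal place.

Cr₂O₇²⁻/Cr³⁺ (E° = +1.36 V) is the cathode; H⁺/H₂ (E° = +0.00 V) is the anode, so E°cell = +1.36 V.
Balancing electrons gives n = 6 (lcm of 6 and 2).
ΔG° = −nFE° = −(6)(96485)(+1.36) = -787,318 J = -787.3 kJ/mol.

-787.3 kJ/mol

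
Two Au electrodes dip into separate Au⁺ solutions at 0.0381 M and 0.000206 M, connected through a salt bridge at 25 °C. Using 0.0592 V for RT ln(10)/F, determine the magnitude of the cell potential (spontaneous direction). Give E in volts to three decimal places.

+0.134 V

For a concentration cell E°cell = 0. The 0.0381 M side is the cathode (reduction is favoured where [Au⁺] is higher).
With n = 1, E = −(0.0592/1) log([Au⁺]ₐₙ/[Au⁺]꜀ₐₜ) = −(0.0592/1) log(0.000206/0.0381) = −(0.0592/1)(-2.267) = +0.134 V.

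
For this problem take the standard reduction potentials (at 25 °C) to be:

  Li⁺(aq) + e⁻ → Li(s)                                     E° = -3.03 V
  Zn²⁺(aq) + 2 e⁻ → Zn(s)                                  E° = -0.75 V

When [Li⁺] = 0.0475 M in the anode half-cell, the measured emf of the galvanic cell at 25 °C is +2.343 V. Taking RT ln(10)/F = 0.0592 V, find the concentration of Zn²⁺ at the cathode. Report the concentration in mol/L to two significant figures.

Zn²⁺/Zn is the cathode, Li⁺/Li the anode: E°cell = +2.28 V, n = 2.
Overall reaction: Zn²⁺(aq) + 2 Li(s) → Zn(s) + 2 Li⁺(aq); Q = [Li⁺]^2/[Zn²⁺]^1.
From E = E° − (0.0592/n) log Q: log Q = (E° − E)·n/0.0592 = (+2.28 − (+2.343))·2/0.0592 = -2.1284.
So 1·log[Zn²⁺] = 2·log(0.0475) − log Q = -2.6466 − (-2.1284) = -0.5182; [Zn²⁺] = 10^(-0.5182) ≈ 0.30 M.

0.30 M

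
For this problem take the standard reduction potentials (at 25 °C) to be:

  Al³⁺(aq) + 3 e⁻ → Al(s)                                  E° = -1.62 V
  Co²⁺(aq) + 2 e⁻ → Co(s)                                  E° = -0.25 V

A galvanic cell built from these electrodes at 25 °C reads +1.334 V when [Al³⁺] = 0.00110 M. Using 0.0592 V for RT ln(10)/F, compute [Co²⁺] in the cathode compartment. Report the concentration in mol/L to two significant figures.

Co²⁺/Co is the cathode, Al³⁺/Al the anode: E°cell = +1.37 V, n = 6.
Overall reaction: 3 Co²⁺(aq) + 2 Al(s) → 3 Co(s) + 2 Al³⁺(aq); Q = [Al³⁺]^2/[Co²⁺]^3.
From E = E° − (0.0592/n) log Q: log Q = (E° − E)·n/0.0592 = (+1.37 − (+1.334))·6/0.0592 = 3.6486.
So 3·log[Co²⁺] = 2·log(0.0011) − log Q = -5.9172 − (3.6486) = -9.5658; log[Co²⁺] = -9.5658 / 3 = -3.1886; [Co²⁺] = 10^(-3.1886) ≈ 0.00065 M.

0.00065 M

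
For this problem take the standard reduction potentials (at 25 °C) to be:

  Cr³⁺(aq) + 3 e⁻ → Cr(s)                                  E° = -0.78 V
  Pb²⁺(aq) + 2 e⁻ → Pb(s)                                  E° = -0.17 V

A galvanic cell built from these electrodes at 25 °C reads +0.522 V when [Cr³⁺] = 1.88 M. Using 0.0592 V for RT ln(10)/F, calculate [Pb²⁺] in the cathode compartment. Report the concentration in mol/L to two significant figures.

0.0016 M

Pb²⁺/Pb is the cathode, Cr³⁺/Cr the anode: E°cell = +0.61 V, n = 6.
Overall reaction: 3 Pb²⁺(aq) + 2 Cr(s) → 3 Pb(s) + 2 Cr³⁺(aq); Q = [Cr³⁺]^2/[Pb²⁺]^3.
From E = E° − (0.0592/n) log Q: log Q = (E° − E)·n/0.0592 = (+0.61 − (+0.522))·6/0.0592 = 8.9189.
So 3·log[Pb²⁺] = 2·log(1.88) − log Q = 0.5483 − (8.9189) = -8.3706; log[Pb²⁺] = -8.3706 / 3 = -2.7902; [Pb²⁺] = 10^(-2.7902) ≈ 0.0016 M.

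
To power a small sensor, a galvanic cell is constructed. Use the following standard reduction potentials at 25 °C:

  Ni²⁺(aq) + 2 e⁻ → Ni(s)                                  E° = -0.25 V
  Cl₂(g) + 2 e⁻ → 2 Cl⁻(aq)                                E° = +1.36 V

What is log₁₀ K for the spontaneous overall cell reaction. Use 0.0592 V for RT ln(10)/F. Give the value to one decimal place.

Cathode: Cl₂/Cl⁻; anode: Ni²⁺/Ni. E°cell = +1.61 V, n = 2.
log K = nE°cell / 0.0592 = (2)(+1.61) / 0.0592 = 54.4.

54.4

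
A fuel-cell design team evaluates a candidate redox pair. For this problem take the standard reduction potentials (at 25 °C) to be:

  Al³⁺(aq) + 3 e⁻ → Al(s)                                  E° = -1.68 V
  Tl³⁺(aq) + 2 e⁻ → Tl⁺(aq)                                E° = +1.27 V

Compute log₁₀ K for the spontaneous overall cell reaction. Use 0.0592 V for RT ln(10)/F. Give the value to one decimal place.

299.0

Cathode: Tl³⁺/Tl⁺; anode: Al³⁺/Al. E°cell = +2.95 V, n = 6.
log K = nE°cell / 0.0592 = (6)(+2.95) / 0.0592 = 299.0.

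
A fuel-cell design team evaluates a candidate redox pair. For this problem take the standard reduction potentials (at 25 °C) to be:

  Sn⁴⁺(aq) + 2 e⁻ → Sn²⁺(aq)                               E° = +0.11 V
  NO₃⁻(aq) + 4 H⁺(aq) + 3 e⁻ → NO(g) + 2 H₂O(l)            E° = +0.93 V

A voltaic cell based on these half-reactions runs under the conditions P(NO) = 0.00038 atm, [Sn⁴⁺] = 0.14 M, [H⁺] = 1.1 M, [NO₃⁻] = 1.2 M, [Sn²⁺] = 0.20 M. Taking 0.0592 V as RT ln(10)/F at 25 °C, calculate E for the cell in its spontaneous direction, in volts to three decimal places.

NO₃⁻/NO is the cathode (higher E°), Sn⁴⁺/Sn²⁺ the anode: E°cell = +0.93 − (+0.11) = +0.82 V, n = 6.
Overall: 2 NO₃⁻(aq) + 8 H⁺(aq) + 3 Sn²⁺(aq) → 2 NO(g) + 4 H₂O(l) + 3 Sn⁴⁺(aq)
Q = P(NO)^2·[Sn⁴⁺]^3 / ([NO₃⁻]^2·[H⁺]^8·[Sn²⁺]^3); log Q = -7.795.
E = E° − (0.0592/n) log Q = +0.82 − (0.0592/6)(-7.795) = +0.897 V.

+0.897 V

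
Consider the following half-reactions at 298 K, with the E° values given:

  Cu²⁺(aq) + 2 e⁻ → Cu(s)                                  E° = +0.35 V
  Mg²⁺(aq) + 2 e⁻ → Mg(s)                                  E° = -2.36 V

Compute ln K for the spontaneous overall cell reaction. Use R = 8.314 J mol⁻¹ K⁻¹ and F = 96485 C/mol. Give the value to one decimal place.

Cathode: Cu²⁺/Cu; anode: Mg²⁺/Mg. E°cell = (+0.35) − (-2.36) = +2.71 V, with n = 2.
ΔG° = −nFE° = −RT ln K, so ln K = nFE°/(RT) = (2)(96485)(+2.71) / ((8.314)(298)) = 211.073.

211.1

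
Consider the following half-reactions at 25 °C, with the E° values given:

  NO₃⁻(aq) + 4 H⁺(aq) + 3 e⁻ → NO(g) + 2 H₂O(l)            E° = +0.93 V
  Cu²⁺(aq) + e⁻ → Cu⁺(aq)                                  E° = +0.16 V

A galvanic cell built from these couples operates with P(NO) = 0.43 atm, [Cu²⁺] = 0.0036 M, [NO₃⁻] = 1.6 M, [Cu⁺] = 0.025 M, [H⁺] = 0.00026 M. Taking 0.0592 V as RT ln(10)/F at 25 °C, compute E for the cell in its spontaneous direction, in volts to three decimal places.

NO₃⁻/NO is the cathode (higher E°), Cu²⁺/Cu⁺ the anode: E°cell = +0.93 − (+0.16) = +0.77 V, n = 3.
Overall: NO₃⁻(aq) + 4 H⁺(aq) + 3 Cu⁺(aq) → NO(g) + 2 H₂O(l) + 3 Cu²⁺(aq)
Q = P(NO)·[Cu²⁺]^3 / ([NO₃⁻]·[H⁺]^4·[Cu⁺]^3); log Q = 11.245.
E = E° − (0.0592/n) log Q = +0.77 − (0.0592/3)(11.245) = +0.548 V.

+0.548 V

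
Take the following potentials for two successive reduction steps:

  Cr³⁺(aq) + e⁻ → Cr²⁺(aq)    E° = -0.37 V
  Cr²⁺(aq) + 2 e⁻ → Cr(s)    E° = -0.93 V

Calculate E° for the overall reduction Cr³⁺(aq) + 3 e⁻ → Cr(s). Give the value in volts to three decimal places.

-0.743 V

Adding the free-energy changes (−nFE°) of the two steps gives −n₃FE°₃ = −n₁FE°₁ − n₂FE°₂.
E°₃ = (1×-0.37 + 2×-0.93) / 3 = (-2.230) / 3 = -0.743 V.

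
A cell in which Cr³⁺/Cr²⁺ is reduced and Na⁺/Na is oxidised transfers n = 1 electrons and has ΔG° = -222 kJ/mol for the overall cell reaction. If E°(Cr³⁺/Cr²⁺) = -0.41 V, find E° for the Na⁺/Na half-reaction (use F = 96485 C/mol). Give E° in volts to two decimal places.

-2.71 V

E°cell = −ΔG°/(nF) = −(-222×10³)/((1)(96485)) = +2.301 V.
Since Cr³⁺/Cr²⁺ is the cathode and Na⁺/Na the anode, E°cell = E°(Cr³⁺/Cr²⁺) − E°(Na⁺/Na).
So E°(Na⁺/Na) = E°(Cr³⁺/Cr²⁺) − E°cell = (-0.41) − (+2.301) = -2.71 V.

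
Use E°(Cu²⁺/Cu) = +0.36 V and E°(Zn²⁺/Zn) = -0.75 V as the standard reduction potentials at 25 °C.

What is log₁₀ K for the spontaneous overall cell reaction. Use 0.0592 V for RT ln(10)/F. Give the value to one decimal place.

37.5

Cathode: Cu²⁺/Cu; anode: Zn²⁺/Zn. E°cell = +1.11 V, n = 2.
log K = nE°cell / 0.0592 = (2)(+1.11) / 0.0592 = 37.5.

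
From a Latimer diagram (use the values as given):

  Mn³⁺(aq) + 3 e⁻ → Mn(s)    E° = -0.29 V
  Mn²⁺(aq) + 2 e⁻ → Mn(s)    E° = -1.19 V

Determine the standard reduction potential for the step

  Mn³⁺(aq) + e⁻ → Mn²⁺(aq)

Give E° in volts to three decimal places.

+1.510 V

Sequential free energies add, so n₃E°₃ = n₁E°₁ + n₂E°₂.
With n₃ = 3, and the known step contributing 2×(-1.19) V, the unknown satisfies 1·E° = 3×(-0.29) − 2×(-1.19) = +1.510.
E° = +1.510 / 1 = +1.510 V.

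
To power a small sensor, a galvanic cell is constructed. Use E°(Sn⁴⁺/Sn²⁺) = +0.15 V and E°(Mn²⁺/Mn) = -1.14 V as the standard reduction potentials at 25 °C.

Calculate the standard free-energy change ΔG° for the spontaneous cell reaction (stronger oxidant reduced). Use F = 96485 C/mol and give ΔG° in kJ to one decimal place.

-248.9 kJ

Sn⁴⁺/Sn²⁺ (E° = +0.15 V) is the cathode; Mn²⁺/Mn (E° = -1.14 V) is the anode, so E°cell = +1.29 V.
Balancing electrons gives n = 2 (lcm of 2 and 2).
ΔG° = −nFE° = −(2)(96485)(+1.29) = -248,931 J = -248.9 kJ.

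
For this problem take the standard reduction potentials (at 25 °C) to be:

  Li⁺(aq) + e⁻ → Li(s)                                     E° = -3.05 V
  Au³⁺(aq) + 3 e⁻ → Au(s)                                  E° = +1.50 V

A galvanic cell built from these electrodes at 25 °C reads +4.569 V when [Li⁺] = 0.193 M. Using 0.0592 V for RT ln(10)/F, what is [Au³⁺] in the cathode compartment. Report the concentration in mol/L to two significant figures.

0.066 M

Au³⁺/Au is the cathode, Li⁺/Li the anode: E°cell = +4.55 V, n = 3.
Overall reaction: Au³⁺(aq) + 3 Li(s) → Au(s) + 3 Li⁺(aq); Q = [Li⁺]^3/[Au³⁺]^1.
From E = E° − (0.0592/n) log Q: log Q = (E° − E)·n/0.0592 = (+4.55 − (+4.569))·3/0.0592 = -0.9628.
So 1·log[Au³⁺] = 3·log(0.193) − log Q = -2.1433 − (-0.9628) = -1.1805; [Au³⁺] = 10^(-1.1805) ≈ 0.066 M.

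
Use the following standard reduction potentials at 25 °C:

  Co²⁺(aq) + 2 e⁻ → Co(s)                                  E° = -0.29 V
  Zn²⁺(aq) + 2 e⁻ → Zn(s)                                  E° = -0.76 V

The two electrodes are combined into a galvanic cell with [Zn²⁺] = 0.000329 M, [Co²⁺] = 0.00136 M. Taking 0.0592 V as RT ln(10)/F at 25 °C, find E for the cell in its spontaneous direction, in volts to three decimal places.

Co²⁺/Co is the cathode (higher E°), Zn²⁺/Zn the anode: E°cell = -0.29 − (-0.76) = +0.47 V, n = 2.
Overall: Co²⁺(aq) + Zn(s) → Co(s) + Zn²⁺(aq)
Q = [Zn²⁺] / ([Co²⁺]); log Q = -0.616.
E = E° − (0.0592/n) log Q = +0.47 − (0.0592/2)(-0.616) = +0.488 V.

+0.488 V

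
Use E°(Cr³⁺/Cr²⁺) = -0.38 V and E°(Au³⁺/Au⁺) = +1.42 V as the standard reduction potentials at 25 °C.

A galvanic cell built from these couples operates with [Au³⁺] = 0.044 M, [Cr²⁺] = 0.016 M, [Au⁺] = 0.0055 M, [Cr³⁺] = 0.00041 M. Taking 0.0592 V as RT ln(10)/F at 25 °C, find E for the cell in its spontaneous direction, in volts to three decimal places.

Au³⁺/Au⁺ is the cathode (higher E°), Cr³⁺/Cr²⁺ the anode: E°cell = +1.42 − (-0.38) = +1.80 V, n = 2.
Overall: Au³⁺(aq) + 2 Cr²⁺(aq) → Au⁺(aq) + 2 Cr³⁺(aq)
Q = [Au⁺]·[Cr³⁺]^2 / ([Au³⁺]·[Cr²⁺]^2); log Q = -4.086.
E = E° − (0.0592/n) log Q = +1.80 − (0.0592/2)(-4.086) = +1.921 V.

+1.921 V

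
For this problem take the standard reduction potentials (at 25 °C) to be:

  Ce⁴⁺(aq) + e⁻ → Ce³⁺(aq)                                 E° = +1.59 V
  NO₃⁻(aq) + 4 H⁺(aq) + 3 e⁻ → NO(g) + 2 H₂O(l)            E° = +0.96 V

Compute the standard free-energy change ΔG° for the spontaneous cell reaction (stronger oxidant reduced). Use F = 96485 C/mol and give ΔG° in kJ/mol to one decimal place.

Ce⁴⁺/Ce³⁺ (E° = +1.59 V) is the cathode; NO₃⁻/NO (E° = +0.96 V) is the anode, so E°cell = +0.63 V.
Balancing electrons gives n = 3 (lcm of 1 and 3).
ΔG° = −nFE° = −(3)(96485)(+0.63) = -182,357 J = -182.4 kJ/mol.

-182.4 kJ/mol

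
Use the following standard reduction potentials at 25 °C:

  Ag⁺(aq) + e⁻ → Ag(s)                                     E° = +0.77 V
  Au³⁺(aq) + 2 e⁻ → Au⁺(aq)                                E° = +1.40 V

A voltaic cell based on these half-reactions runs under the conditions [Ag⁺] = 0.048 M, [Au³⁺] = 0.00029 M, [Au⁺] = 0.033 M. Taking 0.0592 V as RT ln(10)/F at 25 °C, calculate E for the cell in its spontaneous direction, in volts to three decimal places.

+0.647 V

Au³⁺/Au⁺ is the cathode (higher E°), Ag⁺/Ag the anode: E°cell = +1.40 − (+0.77) = +0.63 V, n = 2.
Overall: Au³⁺(aq) + 2 Ag(s) → Au⁺(aq) + 2 Ag⁺(aq)
Q = [Au⁺]·[Ag⁺]^2 / ([Au³⁺]); log Q = -0.581.
E = E° − (0.0592/n) log Q = +0.63 − (0.0592/2)(-0.581) = +0.647 V.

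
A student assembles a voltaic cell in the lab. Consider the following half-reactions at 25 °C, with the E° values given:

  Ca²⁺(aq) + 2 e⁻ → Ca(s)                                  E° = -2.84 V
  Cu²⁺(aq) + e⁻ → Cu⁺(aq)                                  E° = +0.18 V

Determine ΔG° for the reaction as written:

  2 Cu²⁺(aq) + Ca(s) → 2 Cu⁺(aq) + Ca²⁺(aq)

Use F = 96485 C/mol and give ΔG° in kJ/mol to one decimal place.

As written, Cu²⁺/Cu⁺ is reduced (cathode) and Ca²⁺/Ca is oxidised (anode), so E°cell = (+0.18) − (-2.84) = +3.02 V.
Balancing electrons gives n = 2.
ΔG° = −nFE° = −(2)(96485)(+3.02) = -582,769 J = -582.8 kJ/mol.

-582.8 kJ/mol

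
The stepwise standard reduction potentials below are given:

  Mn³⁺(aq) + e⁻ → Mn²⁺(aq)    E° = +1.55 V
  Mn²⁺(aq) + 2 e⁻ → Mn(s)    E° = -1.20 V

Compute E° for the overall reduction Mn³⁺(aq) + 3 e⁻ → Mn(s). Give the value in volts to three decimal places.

Standard free energies of sequential steps add: ΔG°₃ = ΔG°₁ + ΔG°₂, so n₃E°₃ = n₁E°₁ + n₂E°₂.
E°₃ = (1×+1.55 + 2×-1.20) / 3 = (-0.850) / 3 = -0.283 V.
Simply averaging or adding the two E° values would be wrong; the electron-weighted sum is required.

-0.283 V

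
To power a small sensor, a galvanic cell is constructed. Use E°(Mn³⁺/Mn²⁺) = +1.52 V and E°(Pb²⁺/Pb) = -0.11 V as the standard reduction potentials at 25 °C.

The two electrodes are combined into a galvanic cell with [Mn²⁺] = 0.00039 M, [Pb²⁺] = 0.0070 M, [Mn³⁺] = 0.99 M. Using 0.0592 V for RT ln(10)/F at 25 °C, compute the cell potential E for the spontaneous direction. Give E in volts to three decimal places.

Mn³⁺/Mn²⁺ is the cathode (higher E°), Pb²⁺/Pb the anode: E°cell = +1.52 − (-0.11) = +1.63 V, n = 2.
Overall: 2 Mn³⁺(aq) + Pb(s) → 2 Mn²⁺(aq) + Pb²⁺(aq)
Q = [Mn²⁺]^2·[Pb²⁺] / ([Mn³⁺]^2); log Q = -8.964.
E = E° − (0.0592/n) log Q = +1.63 − (0.0592/2)(-8.964) = +1.895 V.

+1.895 V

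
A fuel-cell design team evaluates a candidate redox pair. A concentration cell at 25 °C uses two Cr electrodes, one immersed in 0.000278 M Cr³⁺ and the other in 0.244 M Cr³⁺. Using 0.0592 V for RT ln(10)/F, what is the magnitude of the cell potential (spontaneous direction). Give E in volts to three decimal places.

+0.058 V

For a concentration cell E°cell = 0. The 0.244 M side is the cathode (reduction is favoured where [Cr³⁺] is higher).
With n = 3, E = −(0.0592/3) log([Cr³⁺]ₐₙ/[Cr³⁺]꜀ₐₜ) = −(0.0592/3) log(0.000278/0.244) = −(0.0592/3)(-2.943) = +0.058 V.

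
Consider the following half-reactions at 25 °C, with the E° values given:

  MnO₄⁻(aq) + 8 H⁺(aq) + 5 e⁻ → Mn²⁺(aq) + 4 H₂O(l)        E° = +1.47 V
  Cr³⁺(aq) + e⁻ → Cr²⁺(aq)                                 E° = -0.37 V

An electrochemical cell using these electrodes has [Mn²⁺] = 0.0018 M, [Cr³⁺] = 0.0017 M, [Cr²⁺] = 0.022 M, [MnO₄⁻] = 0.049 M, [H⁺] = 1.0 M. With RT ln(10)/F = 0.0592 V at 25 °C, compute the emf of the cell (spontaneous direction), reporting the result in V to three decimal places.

MnO₄⁻/Mn²⁺ is the cathode (higher E°), Cr³⁺/Cr²⁺ the anode: E°cell = +1.47 − (-0.37) = +1.84 V, n = 5.
Overall: MnO₄⁻(aq) + 8 H⁺(aq) + 5 Cr²⁺(aq) → Mn²⁺(aq) + 4 H₂O(l) + 5 Cr³⁺(aq)
Q = [Mn²⁺]·[Cr³⁺]^5 / ([MnO₄⁻]·[H⁺]^8·[Cr²⁺]^5); log Q = -6.995.
E = E° − (0.0592/n) log Q = +1.84 − (0.0592/5)(-6.995) = +1.923 V.

+1.923 V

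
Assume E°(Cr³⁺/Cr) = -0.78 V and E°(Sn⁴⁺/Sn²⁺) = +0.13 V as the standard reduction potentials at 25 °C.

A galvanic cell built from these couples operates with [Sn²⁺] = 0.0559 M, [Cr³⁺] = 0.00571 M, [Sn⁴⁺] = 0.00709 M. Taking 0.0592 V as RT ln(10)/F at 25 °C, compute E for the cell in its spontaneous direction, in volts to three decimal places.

+0.928 V

Sn⁴⁺/Sn²⁺ is the cathode (higher E°), Cr³⁺/Cr the anode: E°cell = +0.13 − (-0.78) = +0.91 V, n = 6.
Overall: 3 Sn⁴⁺(aq) + 2 Cr(s) → 3 Sn²⁺(aq) + 2 Cr³⁺(aq)
Q = [Sn²⁺]^3·[Cr³⁺]^2 / ([Sn⁴⁺]^3); log Q = -1.796.
E = E° − (0.0592/n) log Q = +0.91 − (0.0592/6)(-1.796) = +0.928 V.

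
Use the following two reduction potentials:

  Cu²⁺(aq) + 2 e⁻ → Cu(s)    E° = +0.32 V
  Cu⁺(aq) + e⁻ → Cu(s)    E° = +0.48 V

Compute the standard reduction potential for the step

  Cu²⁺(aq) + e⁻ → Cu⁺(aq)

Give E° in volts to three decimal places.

Sequential free energies add, so n₃E°₃ = n₁E°₁ + n₂E°₂.
With n₃ = 2, and the known step contributing 1×(+0.48) V, the unknown satisfies 1·E° = 2×(+0.32) − 1×(+0.48) = +0.160.
E° = +0.160 / 1 = +0.160 V.

+0.160 V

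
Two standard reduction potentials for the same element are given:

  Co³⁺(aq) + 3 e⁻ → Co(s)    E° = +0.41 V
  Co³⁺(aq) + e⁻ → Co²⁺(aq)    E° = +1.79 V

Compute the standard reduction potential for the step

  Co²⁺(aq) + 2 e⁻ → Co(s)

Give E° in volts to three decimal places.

-0.280 V

Sequential free energies add, so n₃E°₃ = n₁E°₁ + n₂E°₂.
With n₃ = 3, and the known step contributing 1×(+1.79) V, the unknown satisfies 2·E° = 3×(+0.41) − 1×(+1.79) = -0.560.
E° = -0.560 / 2 = -0.280 V.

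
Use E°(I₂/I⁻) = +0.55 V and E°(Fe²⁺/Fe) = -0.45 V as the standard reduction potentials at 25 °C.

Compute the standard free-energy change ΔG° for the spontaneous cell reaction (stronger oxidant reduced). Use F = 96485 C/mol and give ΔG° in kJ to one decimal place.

I₂/I⁻ (E° = +0.55 V) is the cathode; Fe²⁺/Fe (E° = -0.45 V) is the anode, so E°cell = +1.00 V.
Balancing electrons gives n = 2 (lcm of 2 and 2).
ΔG° = −nFE° = −(2)(96485)(+1.00) = -192,970 J = -193.0 kJ.

-193.0 kJ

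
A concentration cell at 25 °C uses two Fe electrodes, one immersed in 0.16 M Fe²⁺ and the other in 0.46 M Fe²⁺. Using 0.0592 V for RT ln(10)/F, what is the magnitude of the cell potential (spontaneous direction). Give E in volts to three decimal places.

For a concentration cell E°cell = 0. The 0.46 M side is the cathode (reduction is favoured where [Fe²⁺] is higher).
With n = 2, E = −(0.0592/2) log([Fe²⁺]ₐₙ/[Fe²⁺]꜀ₐₜ) = −(0.0592/2) log(0.16/0.46) = −(0.0592/2)(-0.459) = +0.014 V.

+0.014 V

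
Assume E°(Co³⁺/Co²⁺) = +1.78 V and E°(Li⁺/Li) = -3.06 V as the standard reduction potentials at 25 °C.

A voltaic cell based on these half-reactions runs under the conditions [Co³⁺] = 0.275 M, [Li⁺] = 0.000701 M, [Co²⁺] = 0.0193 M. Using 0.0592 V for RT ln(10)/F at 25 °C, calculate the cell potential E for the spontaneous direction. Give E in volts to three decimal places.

Co³⁺/Co²⁺ is the cathode (higher E°), Li⁺/Li the anode: E°cell = +1.78 − (-3.06) = +4.84 V, n = 1.
Overall: Co³⁺(aq) + Li(s) → Co²⁺(aq) + Li⁺(aq)
Q = [Co²⁺]·[Li⁺] / ([Co³⁺]); log Q = -4.308.
E = E° − (0.0592/n) log Q = +4.84 − (0.0592/1)(-4.308) = +5.095 V.

+5.095 V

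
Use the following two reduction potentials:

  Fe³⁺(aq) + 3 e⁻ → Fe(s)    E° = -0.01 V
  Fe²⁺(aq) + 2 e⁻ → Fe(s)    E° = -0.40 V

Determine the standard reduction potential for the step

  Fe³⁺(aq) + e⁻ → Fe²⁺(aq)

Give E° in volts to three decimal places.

+0.770 V

Sequential free energies add, so n₃E°₃ = n₁E°₁ + n₂E°₂.
With n₃ = 3, and the known step contributing 2×(-0.40) V, the unknown satisfies 1·E° = 3×(-0.01) − 2×(-0.40) = +0.770.
E° = +0.770 / 1 = +0.770 V.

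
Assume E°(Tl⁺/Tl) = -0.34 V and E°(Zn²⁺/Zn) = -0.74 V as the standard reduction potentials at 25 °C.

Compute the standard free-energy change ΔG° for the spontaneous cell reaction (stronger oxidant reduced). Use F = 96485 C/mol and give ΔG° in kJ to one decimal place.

Tl⁺/Tl (E° = -0.34 V) is the cathode; Zn²⁺/Zn (E° = -0.74 V) is the anode, so E°cell = +0.40 V.
Balancing electrons gives n = 2 (lcm of 1 and 2).
ΔG° = −nFE° = −(2)(96485)(+0.40) = -77,188 J = -77.2 kJ.

-77.2 kJ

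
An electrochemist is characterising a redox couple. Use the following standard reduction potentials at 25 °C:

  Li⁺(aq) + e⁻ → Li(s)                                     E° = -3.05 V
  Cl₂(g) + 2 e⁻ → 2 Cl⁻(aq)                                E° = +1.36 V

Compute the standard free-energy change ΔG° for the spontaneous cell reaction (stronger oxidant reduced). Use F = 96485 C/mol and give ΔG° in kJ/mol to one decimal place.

-851.0 kJ/mol

Cl₂/Cl⁻ (E° = +1.36 V) is the cathode; Li⁺/Li (E° = -3.05 V) is the anode, so E°cell = +4.41 V.
Balancing electrons gives n = 2 (lcm of 2 and 1).
ΔG° = −nFE° = −(2)(96485)(+4.41) = -850,998 J = -851.0 kJ/mol.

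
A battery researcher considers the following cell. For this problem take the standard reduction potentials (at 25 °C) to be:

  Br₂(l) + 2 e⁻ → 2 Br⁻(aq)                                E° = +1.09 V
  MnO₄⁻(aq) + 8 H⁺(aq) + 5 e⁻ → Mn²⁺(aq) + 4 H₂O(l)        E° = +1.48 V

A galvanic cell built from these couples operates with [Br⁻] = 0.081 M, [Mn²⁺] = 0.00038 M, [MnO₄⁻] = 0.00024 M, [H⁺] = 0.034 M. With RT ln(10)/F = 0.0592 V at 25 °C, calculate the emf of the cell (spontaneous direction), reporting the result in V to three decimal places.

+0.184 V

MnO₄⁻/Mn²⁺ is the cathode (higher E°), Br₂/Br⁻ the anode: E°cell = +1.48 − (+1.09) = +0.39 V, n = 10.
Overall: 2 MnO₄⁻(aq) + 16 H⁺(aq) + 10 Br⁻(aq) → 2 Mn²⁺(aq) + 8 H₂O(l) + 5 Br₂(l)
Q = [Mn²⁺]^2 / ([MnO₄⁻]^2·[H⁺]^16·[Br⁻]^10); log Q = 34.811.
E = E° − (0.0592/n) log Q = +0.39 − (0.0592/10)(34.811) = +0.184 V.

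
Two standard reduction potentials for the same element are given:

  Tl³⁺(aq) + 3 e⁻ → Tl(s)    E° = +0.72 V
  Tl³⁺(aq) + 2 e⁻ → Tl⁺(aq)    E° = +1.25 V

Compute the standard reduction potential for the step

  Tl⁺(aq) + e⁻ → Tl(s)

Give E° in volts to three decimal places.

Sequential free energies add, so n₃E°₃ = n₁E°₁ + n₂E°₂.
With n₃ = 3, and the known step contributing 2×(+1.25) V, the unknown satisfies 1·E° = 3×(+0.72) − 2×(+1.25) = -0.340.
E° = -0.340 / 1 = -0.340 V.

-0.340 V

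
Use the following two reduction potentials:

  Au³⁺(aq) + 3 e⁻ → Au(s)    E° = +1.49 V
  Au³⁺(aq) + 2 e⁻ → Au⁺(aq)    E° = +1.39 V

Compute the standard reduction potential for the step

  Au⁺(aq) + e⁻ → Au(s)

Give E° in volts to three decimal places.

Sequential free energies add, so n₃E°₃ = n₁E°₁ + n₂E°₂.
With n₃ = 3, and the known step contributing 2×(+1.39) V, the unknown satisfies 1·E° = 3×(+1.49) − 2×(+1.39) = +1.690.
E° = +1.690 / 1 = +1.690 V.

+1.690 V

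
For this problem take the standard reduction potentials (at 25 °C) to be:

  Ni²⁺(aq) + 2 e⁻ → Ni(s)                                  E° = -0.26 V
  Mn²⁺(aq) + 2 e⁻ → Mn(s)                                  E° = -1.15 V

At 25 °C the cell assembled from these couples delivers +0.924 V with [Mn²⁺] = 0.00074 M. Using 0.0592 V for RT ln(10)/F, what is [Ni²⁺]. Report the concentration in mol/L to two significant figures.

0.010 M

Ni²⁺/Ni is the cathode, Mn²⁺/Mn the anode: E°cell = +0.89 V, n = 2.
Overall reaction: Ni²⁺(aq) + Mn(s) → Ni(s) + Mn²⁺(aq); Q = [Mn²⁺]^1/[Ni²⁺]^1.
From E = E° − (0.0592/n) log Q: log Q = (E° − E)·n/0.0592 = (+0.89 − (+0.924))·2/0.0592 = -1.1486.
So 1·log[Ni²⁺] = 1·log(0.00074) − log Q = -3.1308 − (-1.1486) = -1.9822; [Ni²⁺] = 10^(-1.9822) ≈ 0.010 M.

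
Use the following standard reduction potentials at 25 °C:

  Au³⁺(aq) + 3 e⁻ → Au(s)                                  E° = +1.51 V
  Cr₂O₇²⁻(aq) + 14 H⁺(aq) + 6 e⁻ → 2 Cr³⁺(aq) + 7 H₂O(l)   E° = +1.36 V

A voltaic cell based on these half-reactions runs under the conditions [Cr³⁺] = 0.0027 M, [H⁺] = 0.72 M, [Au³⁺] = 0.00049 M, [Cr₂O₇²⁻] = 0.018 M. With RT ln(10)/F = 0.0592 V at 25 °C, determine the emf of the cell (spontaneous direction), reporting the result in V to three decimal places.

+0.071 V

Au³⁺/Au is the cathode (higher E°), Cr₂O₇²⁻/Cr³⁺ the anode: E°cell = +1.51 − (+1.36) = +0.15 V, n = 6.
Overall: 2 Au³⁺(aq) + 2 Cr³⁺(aq) + 7 H₂O(l) → 2 Au(s) + Cr₂O₇²⁻(aq) + 14 H⁺(aq)
Q = [Cr₂O₇²⁻]·[H⁺]^14 / ([Au³⁺]^2·[Cr³⁺]^2); log Q = 8.015.
E = E° − (0.0592/n) log Q = +0.15 − (0.0592/6)(8.015) = +0.071 V.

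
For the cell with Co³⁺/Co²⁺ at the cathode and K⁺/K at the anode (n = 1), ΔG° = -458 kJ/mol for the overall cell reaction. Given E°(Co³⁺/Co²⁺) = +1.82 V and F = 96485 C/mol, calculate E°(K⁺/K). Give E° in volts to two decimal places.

-2.93 V

E°cell = −ΔG°/(nF) = −(-458×10³)/((1)(96485)) = +4.747 V.
Since Co³⁺/Co²⁺ is the cathode and K⁺/K the anode, E°cell = E°(Co³⁺/Co²⁺) − E°(K⁺/K).
So E°(K⁺/K) = E°(Co³⁺/Co²⁺) − E°cell = (+1.82) − (+4.747) = -2.93 V.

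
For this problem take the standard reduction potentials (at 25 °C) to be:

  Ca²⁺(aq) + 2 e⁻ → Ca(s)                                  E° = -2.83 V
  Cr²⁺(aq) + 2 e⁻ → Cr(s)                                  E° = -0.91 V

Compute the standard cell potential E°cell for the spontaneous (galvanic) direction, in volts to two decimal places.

+1.92 V

The Cr²⁺/Cr couple has the higher reduction potential, so it is the cathode; Ca²⁺/Ca is oxidised at the anode.
E°cell = E°(cathode) − E°(anode) = (-0.91) − (-2.83) = +1.92 V.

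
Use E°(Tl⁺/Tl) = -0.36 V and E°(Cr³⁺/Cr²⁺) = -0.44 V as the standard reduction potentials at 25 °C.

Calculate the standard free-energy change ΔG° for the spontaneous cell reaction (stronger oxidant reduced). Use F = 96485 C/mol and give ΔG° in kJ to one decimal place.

Tl⁺/Tl (E° = -0.36 V) is the cathode; Cr³⁺/Cr²⁺ (E° = -0.44 V) is the anode, so E°cell = +0.08 V.
Balancing electrons gives n = 1 (lcm of 1 and 1).
ΔG° = −nFE° = −(1)(96485)(+0.08) = -7,719 J = -7.7 kJ.

-7.7 kJ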